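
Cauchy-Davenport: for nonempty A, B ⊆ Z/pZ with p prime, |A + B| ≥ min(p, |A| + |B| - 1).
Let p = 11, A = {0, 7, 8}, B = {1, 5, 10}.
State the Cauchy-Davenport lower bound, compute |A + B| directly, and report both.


Cauchy-Davenport: |A + B| ≥ min(p, |A| + |B| - 1) for A, B nonempty in Z/pZ.
|A| = 3, |B| = 3, p = 11.
CD lower bound = min(11, 3 + 3 - 1) = min(11, 5) = 5.
Compute A + B mod 11 directly:
a = 0: 0+1=1, 0+5=5, 0+10=10
a = 7: 7+1=8, 7+5=1, 7+10=6
a = 8: 8+1=9, 8+5=2, 8+10=7
A + B = {1, 2, 5, 6, 7, 8, 9, 10}, so |A + B| = 8.
Verify: 8 ≥ 5? Yes ✓.

CD lower bound = 5, actual |A + B| = 8.


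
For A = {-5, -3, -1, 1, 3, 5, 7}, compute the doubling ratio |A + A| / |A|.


|A| = 7.
Compute A + A by enumerating all 49 pairs.
A + A = {-10, -8, -6, -4, -2, 0, 2, 4, 6, 8, 10, 12, 14}, so |A + A| = 13.
K = |A + A| / |A| = 13/7 (already in lowest terms) ≈ 1.8571.
Reference: AP of size 7 gives K = 13/7 ≈ 1.8571; a fully generic set of size 7 gives K ≈ 4.0000.

|A| = 7, |A + A| = 13, K = 13/7.


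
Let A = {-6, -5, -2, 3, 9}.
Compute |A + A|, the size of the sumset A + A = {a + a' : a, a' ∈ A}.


A + A = {a + a' : a, a' ∈ A}; |A| = 5.
General bounds: 2|A| - 1 ≤ |A + A| ≤ |A|(|A|+1)/2, i.e. 9 ≤ |A + A| ≤ 15.
Lower bound 2|A|-1 is attained iff A is an arithmetic progression.
Enumerate sums a + a' for a ≤ a' (symmetric, so this suffices):
a = -6: -6+-6=-12, -6+-5=-11, -6+-2=-8, -6+3=-3, -6+9=3
a = -5: -5+-5=-10, -5+-2=-7, -5+3=-2, -5+9=4
a = -2: -2+-2=-4, -2+3=1, -2+9=7
a = 3: 3+3=6, 3+9=12
a = 9: 9+9=18
Distinct sums: {-12, -11, -10, -8, -7, -4, -3, -2, 1, 3, 4, 6, 7, 12, 18}
|A + A| = 15

|A + A| = 15


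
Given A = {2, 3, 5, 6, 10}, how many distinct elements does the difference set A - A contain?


A - A = {a - a' : a, a' ∈ A}; |A| = 5.
Bounds: 2|A|-1 ≤ |A - A| ≤ |A|² - |A| + 1, i.e. 9 ≤ |A - A| ≤ 21.
Note: 0 ∈ A - A always (from a - a). The set is symmetric: if d ∈ A - A then -d ∈ A - A.
Enumerate nonzero differences d = a - a' with a > a' (then include -d):
Positive differences: {1, 2, 3, 4, 5, 7, 8}
Full difference set: {0} ∪ (positive diffs) ∪ (negative diffs).
|A - A| = 1 + 2·7 = 15 (matches direct enumeration: 15).

|A - A| = 15


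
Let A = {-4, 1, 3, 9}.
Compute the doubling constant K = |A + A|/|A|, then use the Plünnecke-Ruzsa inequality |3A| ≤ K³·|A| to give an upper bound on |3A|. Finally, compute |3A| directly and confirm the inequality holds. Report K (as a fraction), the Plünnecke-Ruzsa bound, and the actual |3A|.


|A| = 4.
Step 1: Compute A + A by enumerating all 16 pairs.
A + A = {-8, -3, -1, 2, 4, 5, 6, 10, 12, 18}, so |A + A| = 10.
Step 2: Doubling constant K = |A + A|/|A| = 10/4 = 10/4 ≈ 2.5000.
Step 3: Plünnecke-Ruzsa gives |3A| ≤ K³·|A| = (2.5000)³ · 4 ≈ 62.5000.
Step 4: Compute 3A = A + A + A directly by enumerating all triples (a,b,c) ∈ A³; |3A| = 20.
Step 5: Check 20 ≤ 62.5000? Yes ✓.

K = 10/4, Plünnecke-Ruzsa bound K³|A| ≈ 62.5000, |3A| = 20, inequality holds.


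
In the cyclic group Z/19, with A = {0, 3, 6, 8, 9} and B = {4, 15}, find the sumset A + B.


Work in Z/19Z: reduce every sum a + b modulo 19.
Enumerate all 10 pairs:
a = 0: 0+4=4, 0+15=15
a = 3: 3+4=7, 3+15=18
a = 6: 6+4=10, 6+15=2
a = 8: 8+4=12, 8+15=4
a = 9: 9+4=13, 9+15=5
Distinct residues collected: {2, 4, 5, 7, 10, 12, 13, 15, 18}
|A + B| = 9 (out of 19 total residues).

A + B = {2, 4, 5, 7, 10, 12, 13, 15, 18}


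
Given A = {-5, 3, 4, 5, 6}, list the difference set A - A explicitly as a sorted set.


A - A = {a - a' : a, a' ∈ A}.
Compute a - a' for each ordered pair (a, a'):
a = -5: -5--5=0, -5-3=-8, -5-4=-9, -5-5=-10, -5-6=-11
a = 3: 3--5=8, 3-3=0, 3-4=-1, 3-5=-2, 3-6=-3
a = 4: 4--5=9, 4-3=1, 4-4=0, 4-5=-1, 4-6=-2
a = 5: 5--5=10, 5-3=2, 5-4=1, 5-5=0, 5-6=-1
a = 6: 6--5=11, 6-3=3, 6-4=2, 6-5=1, 6-6=0
Collecting distinct values (and noting 0 appears from a-a):
A - A = {-11, -10, -9, -8, -3, -2, -1, 0, 1, 2, 3, 8, 9, 10, 11}
|A - A| = 15

A - A = {-11, -10, -9, -8, -3, -2, -1, 0, 1, 2, 3, 8, 9, 10, 11}


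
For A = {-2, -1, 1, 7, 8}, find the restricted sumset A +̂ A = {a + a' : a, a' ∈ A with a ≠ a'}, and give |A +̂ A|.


Restricted sumset: A +̂ A = {a + a' : a ∈ A, a' ∈ A, a ≠ a'}.
Equivalently, take A + A and drop any sum 2a that is achievable ONLY as a + a for a ∈ A (i.e. sums representable only with equal summands).
Enumerate pairs (a, a') with a < a' (symmetric, so each unordered pair gives one sum; this covers all a ≠ a'):
  -2 + -1 = -3
  -2 + 1 = -1
  -2 + 7 = 5
  -2 + 8 = 6
  -1 + 1 = 0
  -1 + 7 = 6
  -1 + 8 = 7
  1 + 7 = 8
  1 + 8 = 9
  7 + 8 = 15
Collected distinct sums: {-3, -1, 0, 5, 6, 7, 8, 9, 15}
|A +̂ A| = 9
(Reference bound: |A +̂ A| ≥ 2|A| - 3 for |A| ≥ 2, with |A| = 5 giving ≥ 7.)

|A +̂ A| = 9


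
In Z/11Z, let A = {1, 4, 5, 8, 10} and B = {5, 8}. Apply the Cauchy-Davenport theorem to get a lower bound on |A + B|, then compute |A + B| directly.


Cauchy-Davenport: |A + B| ≥ min(p, |A| + |B| - 1) for A, B nonempty in Z/pZ.
|A| = 5, |B| = 2, p = 11.
CD lower bound = min(11, 5 + 2 - 1) = min(11, 6) = 6.
Compute A + B mod 11 directly:
a = 1: 1+5=6, 1+8=9
a = 4: 4+5=9, 4+8=1
a = 5: 5+5=10, 5+8=2
a = 8: 8+5=2, 8+8=5
a = 10: 10+5=4, 10+8=7
A + B = {1, 2, 4, 5, 6, 7, 9, 10}, so |A + B| = 8.
Verify: 8 ≥ 6? Yes ✓.

CD lower bound = 6, actual |A + B| = 8.


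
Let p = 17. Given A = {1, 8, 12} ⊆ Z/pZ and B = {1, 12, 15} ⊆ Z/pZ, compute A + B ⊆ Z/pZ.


Work in Z/17Z: reduce every sum a + b modulo 17.
Enumerate all 9 pairs:
a = 1: 1+1=2, 1+12=13, 1+15=16
a = 8: 8+1=9, 8+12=3, 8+15=6
a = 12: 12+1=13, 12+12=7, 12+15=10
Distinct residues collected: {2, 3, 6, 7, 9, 10, 13, 16}
|A + B| = 8 (out of 17 total residues).

A + B = {2, 3, 6, 7, 9, 10, 13, 16}


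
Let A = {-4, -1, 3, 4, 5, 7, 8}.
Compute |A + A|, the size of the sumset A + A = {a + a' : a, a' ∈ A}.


A + A = {a + a' : a, a' ∈ A}; |A| = 7.
General bounds: 2|A| - 1 ≤ |A + A| ≤ |A|(|A|+1)/2, i.e. 13 ≤ |A + A| ≤ 28.
Lower bound 2|A|-1 is attained iff A is an arithmetic progression.
Enumerate sums a + a' for a ≤ a' (symmetric, so this suffices):
a = -4: -4+-4=-8, -4+-1=-5, -4+3=-1, -4+4=0, -4+5=1, -4+7=3, -4+8=4
a = -1: -1+-1=-2, -1+3=2, -1+4=3, -1+5=4, -1+7=6, -1+8=7
a = 3: 3+3=6, 3+4=7, 3+5=8, 3+7=10, 3+8=11
a = 4: 4+4=8, 4+5=9, 4+7=11, 4+8=12
a = 5: 5+5=10, 5+7=12, 5+8=13
a = 7: 7+7=14, 7+8=15
a = 8: 8+8=16
Distinct sums: {-8, -5, -2, -1, 0, 1, 2, 3, 4, 6, 7, 8, 9, 10, 11, 12, 13, 14, 15, 16}
|A + A| = 20

|A + A| = 20


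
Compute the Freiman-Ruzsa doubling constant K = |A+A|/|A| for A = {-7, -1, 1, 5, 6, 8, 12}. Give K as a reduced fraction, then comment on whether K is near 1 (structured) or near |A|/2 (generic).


|A| = 7.
Compute A + A by enumerating all 49 pairs.
A + A = {-14, -8, -6, -2, -1, 0, 1, 2, 4, 5, 6, 7, 9, 10, 11, 12, 13, 14, 16, 17, 18, 20, 24}, so |A + A| = 23.
K = |A + A| / |A| = 23/7 (already in lowest terms) ≈ 3.2857.
Reference: AP of size 7 gives K = 13/7 ≈ 1.8571; a fully generic set of size 7 gives K ≈ 4.0000.

|A| = 7, |A + A| = 23, K = 23/7.


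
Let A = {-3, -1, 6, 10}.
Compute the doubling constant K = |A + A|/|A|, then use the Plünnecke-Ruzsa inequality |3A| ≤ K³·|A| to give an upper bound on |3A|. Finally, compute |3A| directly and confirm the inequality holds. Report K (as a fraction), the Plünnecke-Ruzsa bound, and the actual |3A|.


|A| = 4.
Step 1: Compute A + A by enumerating all 16 pairs.
A + A = {-6, -4, -2, 3, 5, 7, 9, 12, 16, 20}, so |A + A| = 10.
Step 2: Doubling constant K = |A + A|/|A| = 10/4 = 10/4 ≈ 2.5000.
Step 3: Plünnecke-Ruzsa gives |3A| ≤ K³·|A| = (2.5000)³ · 4 ≈ 62.5000.
Step 4: Compute 3A = A + A + A directly by enumerating all triples (a,b,c) ∈ A³; |3A| = 19.
Step 5: Check 19 ≤ 62.5000? Yes ✓.

K = 10/4, Plünnecke-Ruzsa bound K³|A| ≈ 62.5000, |3A| = 19, inequality holds.


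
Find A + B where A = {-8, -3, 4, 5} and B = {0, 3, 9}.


A + B = {a + b : a ∈ A, b ∈ B}.
Enumerate all |A|·|B| = 4·3 = 12 pairs (a, b) and collect distinct sums.
a = -8: -8+0=-8, -8+3=-5, -8+9=1
a = -3: -3+0=-3, -3+3=0, -3+9=6
a = 4: 4+0=4, 4+3=7, 4+9=13
a = 5: 5+0=5, 5+3=8, 5+9=14
Collecting distinct sums: A + B = {-8, -5, -3, 0, 1, 4, 5, 6, 7, 8, 13, 14}
|A + B| = 12

A + B = {-8, -5, -3, 0, 1, 4, 5, 6, 7, 8, 13, 14}


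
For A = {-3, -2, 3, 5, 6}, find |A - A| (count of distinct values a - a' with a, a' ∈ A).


A - A = {a - a' : a, a' ∈ A}; |A| = 5.
Bounds: 2|A|-1 ≤ |A - A| ≤ |A|² - |A| + 1, i.e. 9 ≤ |A - A| ≤ 21.
Note: 0 ∈ A - A always (from a - a). The set is symmetric: if d ∈ A - A then -d ∈ A - A.
Enumerate nonzero differences d = a - a' with a > a' (then include -d):
Positive differences: {1, 2, 3, 5, 6, 7, 8, 9}
Full difference set: {0} ∪ (positive diffs) ∪ (negative diffs).
|A - A| = 1 + 2·8 = 17 (matches direct enumeration: 17).

|A - A| = 17


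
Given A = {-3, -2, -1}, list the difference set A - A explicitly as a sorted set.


A - A = {a - a' : a, a' ∈ A}.
Compute a - a' for each ordered pair (a, a'):
a = -3: -3--3=0, -3--2=-1, -3--1=-2
a = -2: -2--3=1, -2--2=0, -2--1=-1
a = -1: -1--3=2, -1--2=1, -1--1=0
Collecting distinct values (and noting 0 appears from a-a):
A - A = {-2, -1, 0, 1, 2}
|A - A| = 5

A - A = {-2, -1, 0, 1, 2}


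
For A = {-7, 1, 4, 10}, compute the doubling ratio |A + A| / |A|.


|A| = 4.
Compute A + A by enumerating all 16 pairs.
A + A = {-14, -6, -3, 2, 3, 5, 8, 11, 14, 20}, so |A + A| = 10.
K = |A + A| / |A| = 10/4 = 5/2 ≈ 2.5000.
Reference: AP of size 4 gives K = 7/4 ≈ 1.7500; a fully generic set of size 4 gives K ≈ 2.5000.

|A| = 4, |A + A| = 10, K = 10/4 = 5/2.


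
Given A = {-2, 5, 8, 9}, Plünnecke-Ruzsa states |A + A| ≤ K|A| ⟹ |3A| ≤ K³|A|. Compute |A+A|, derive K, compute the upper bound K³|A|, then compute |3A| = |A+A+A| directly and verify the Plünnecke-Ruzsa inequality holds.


|A| = 4.
Step 1: Compute A + A by enumerating all 16 pairs.
A + A = {-4, 3, 6, 7, 10, 13, 14, 16, 17, 18}, so |A + A| = 10.
Step 2: Doubling constant K = |A + A|/|A| = 10/4 = 10/4 ≈ 2.5000.
Step 3: Plünnecke-Ruzsa gives |3A| ≤ K³·|A| = (2.5000)³ · 4 ≈ 62.5000.
Step 4: Compute 3A = A + A + A directly by enumerating all triples (a,b,c) ∈ A³; |3A| = 19.
Step 5: Check 19 ≤ 62.5000? Yes ✓.

K = 10/4, Plünnecke-Ruzsa bound K³|A| ≈ 62.5000, |3A| = 19, inequality holds.


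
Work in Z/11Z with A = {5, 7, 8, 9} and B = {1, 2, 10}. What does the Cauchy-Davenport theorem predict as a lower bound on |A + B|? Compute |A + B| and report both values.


Cauchy-Davenport: |A + B| ≥ min(p, |A| + |B| - 1) for A, B nonempty in Z/pZ.
|A| = 4, |B| = 3, p = 11.
CD lower bound = min(11, 4 + 3 - 1) = min(11, 6) = 6.
Compute A + B mod 11 directly:
a = 5: 5+1=6, 5+2=7, 5+10=4
a = 7: 7+1=8, 7+2=9, 7+10=6
a = 8: 8+1=9, 8+2=10, 8+10=7
a = 9: 9+1=10, 9+2=0, 9+10=8
A + B = {0, 4, 6, 7, 8, 9, 10}, so |A + B| = 7.
Verify: 7 ≥ 6? Yes ✓.

CD lower bound = 6, actual |A + B| = 7.


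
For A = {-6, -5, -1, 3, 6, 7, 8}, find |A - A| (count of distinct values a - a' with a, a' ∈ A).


A - A = {a - a' : a, a' ∈ A}; |A| = 7.
Bounds: 2|A|-1 ≤ |A - A| ≤ |A|² - |A| + 1, i.e. 13 ≤ |A - A| ≤ 43.
Note: 0 ∈ A - A always (from a - a). The set is symmetric: if d ∈ A - A then -d ∈ A - A.
Enumerate nonzero differences d = a - a' with a > a' (then include -d):
Positive differences: {1, 2, 3, 4, 5, 7, 8, 9, 11, 12, 13, 14}
Full difference set: {0} ∪ (positive diffs) ∪ (negative diffs).
|A - A| = 1 + 2·12 = 25 (matches direct enumeration: 25).

|A - A| = 25


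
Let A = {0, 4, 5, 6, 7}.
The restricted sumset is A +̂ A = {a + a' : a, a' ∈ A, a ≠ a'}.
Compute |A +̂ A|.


Restricted sumset: A +̂ A = {a + a' : a ∈ A, a' ∈ A, a ≠ a'}.
Equivalently, take A + A and drop any sum 2a that is achievable ONLY as a + a for a ∈ A (i.e. sums representable only with equal summands).
Enumerate pairs (a, a') with a < a' (symmetric, so each unordered pair gives one sum; this covers all a ≠ a'):
  0 + 4 = 4
  0 + 5 = 5
  0 + 6 = 6
  0 + 7 = 7
  4 + 5 = 9
  4 + 6 = 10
  4 + 7 = 11
  5 + 6 = 11
  5 + 7 = 12
  6 + 7 = 13
Collected distinct sums: {4, 5, 6, 7, 9, 10, 11, 12, 13}
|A +̂ A| = 9
(Reference bound: |A +̂ A| ≥ 2|A| - 3 for |A| ≥ 2, with |A| = 5 giving ≥ 7.)

|A +̂ A| = 9


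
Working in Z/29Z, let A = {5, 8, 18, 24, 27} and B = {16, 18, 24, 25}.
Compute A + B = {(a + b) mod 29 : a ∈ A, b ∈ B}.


Work in Z/29Z: reduce every sum a + b modulo 29.
Enumerate all 20 pairs:
a = 5: 5+16=21, 5+18=23, 5+24=0, 5+25=1
a = 8: 8+16=24, 8+18=26, 8+24=3, 8+25=4
a = 18: 18+16=5, 18+18=7, 18+24=13, 18+25=14
a = 24: 24+16=11, 24+18=13, 24+24=19, 24+25=20
a = 27: 27+16=14, 27+18=16, 27+24=22, 27+25=23
Distinct residues collected: {0, 1, 3, 4, 5, 7, 11, 13, 14, 16, 19, 20, 21, 22, 23, 24, 26}
|A + B| = 17 (out of 29 total residues).

A + B = {0, 1, 3, 4, 5, 7, 11, 13, 14, 16, 19, 20, 21, 22, 23, 24, 26}


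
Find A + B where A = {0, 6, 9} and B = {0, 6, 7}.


A + B = {a + b : a ∈ A, b ∈ B}.
Enumerate all |A|·|B| = 3·3 = 9 pairs (a, b) and collect distinct sums.
a = 0: 0+0=0, 0+6=6, 0+7=7
a = 6: 6+0=6, 6+6=12, 6+7=13
a = 9: 9+0=9, 9+6=15, 9+7=16
Collecting distinct sums: A + B = {0, 6, 7, 9, 12, 13, 15, 16}
|A + B| = 8

A + B = {0, 6, 7, 9, 12, 13, 15, 16}


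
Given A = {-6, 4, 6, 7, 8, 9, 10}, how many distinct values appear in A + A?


A + A = {a + a' : a, a' ∈ A}; |A| = 7.
General bounds: 2|A| - 1 ≤ |A + A| ≤ |A|(|A|+1)/2, i.e. 13 ≤ |A + A| ≤ 28.
Lower bound 2|A|-1 is attained iff A is an arithmetic progression.
Enumerate sums a + a' for a ≤ a' (symmetric, so this suffices):
a = -6: -6+-6=-12, -6+4=-2, -6+6=0, -6+7=1, -6+8=2, -6+9=3, -6+10=4
a = 4: 4+4=8, 4+6=10, 4+7=11, 4+8=12, 4+9=13, 4+10=14
a = 6: 6+6=12, 6+7=13, 6+8=14, 6+9=15, 6+10=16
a = 7: 7+7=14, 7+8=15, 7+9=16, 7+10=17
a = 8: 8+8=16, 8+9=17, 8+10=18
a = 9: 9+9=18, 9+10=19
a = 10: 10+10=20
Distinct sums: {-12, -2, 0, 1, 2, 3, 4, 8, 10, 11, 12, 13, 14, 15, 16, 17, 18, 19, 20}
|A + A| = 19

|A + A| = 19


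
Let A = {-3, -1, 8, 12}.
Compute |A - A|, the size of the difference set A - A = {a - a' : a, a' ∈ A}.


A - A = {a - a' : a, a' ∈ A}; |A| = 4.
Bounds: 2|A|-1 ≤ |A - A| ≤ |A|² - |A| + 1, i.e. 7 ≤ |A - A| ≤ 13.
Note: 0 ∈ A - A always (from a - a). The set is symmetric: if d ∈ A - A then -d ∈ A - A.
Enumerate nonzero differences d = a - a' with a > a' (then include -d):
Positive differences: {2, 4, 9, 11, 13, 15}
Full difference set: {0} ∪ (positive diffs) ∪ (negative diffs).
|A - A| = 1 + 2·6 = 13 (matches direct enumeration: 13).

|A - A| = 13


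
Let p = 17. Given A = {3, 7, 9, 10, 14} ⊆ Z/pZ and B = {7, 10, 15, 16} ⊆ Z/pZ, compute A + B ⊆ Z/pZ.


Work in Z/17Z: reduce every sum a + b modulo 17.
Enumerate all 20 pairs:
a = 3: 3+7=10, 3+10=13, 3+15=1, 3+16=2
a = 7: 7+7=14, 7+10=0, 7+15=5, 7+16=6
a = 9: 9+7=16, 9+10=2, 9+15=7, 9+16=8
a = 10: 10+7=0, 10+10=3, 10+15=8, 10+16=9
a = 14: 14+7=4, 14+10=7, 14+15=12, 14+16=13
Distinct residues collected: {0, 1, 2, 3, 4, 5, 6, 7, 8, 9, 10, 12, 13, 14, 16}
|A + B| = 15 (out of 17 total residues).

A + B = {0, 1, 2, 3, 4, 5, 6, 7, 8, 9, 10, 12, 13, 14, 16}


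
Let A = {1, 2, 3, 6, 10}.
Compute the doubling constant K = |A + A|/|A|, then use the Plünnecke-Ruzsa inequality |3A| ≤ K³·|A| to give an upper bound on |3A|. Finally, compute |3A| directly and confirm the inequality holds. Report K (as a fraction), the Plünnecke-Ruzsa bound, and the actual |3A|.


|A| = 5.
Step 1: Compute A + A by enumerating all 25 pairs.
A + A = {2, 3, 4, 5, 6, 7, 8, 9, 11, 12, 13, 16, 20}, so |A + A| = 13.
Step 2: Doubling constant K = |A + A|/|A| = 13/5 = 13/5 ≈ 2.6000.
Step 3: Plünnecke-Ruzsa gives |3A| ≤ K³·|A| = (2.6000)³ · 5 ≈ 87.8800.
Step 4: Compute 3A = A + A + A directly by enumerating all triples (a,b,c) ∈ A³; |3A| = 22.
Step 5: Check 22 ≤ 87.8800? Yes ✓.

K = 13/5, Plünnecke-Ruzsa bound K³|A| ≈ 87.8800, |3A| = 22, inequality holds.


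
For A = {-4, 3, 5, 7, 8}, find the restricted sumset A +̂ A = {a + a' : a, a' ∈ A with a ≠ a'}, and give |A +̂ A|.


Restricted sumset: A +̂ A = {a + a' : a ∈ A, a' ∈ A, a ≠ a'}.
Equivalently, take A + A and drop any sum 2a that is achievable ONLY as a + a for a ∈ A (i.e. sums representable only with equal summands).
Enumerate pairs (a, a') with a < a' (symmetric, so each unordered pair gives one sum; this covers all a ≠ a'):
  -4 + 3 = -1
  -4 + 5 = 1
  -4 + 7 = 3
  -4 + 8 = 4
  3 + 5 = 8
  3 + 7 = 10
  3 + 8 = 11
  5 + 7 = 12
  5 + 8 = 13
  7 + 8 = 15
Collected distinct sums: {-1, 1, 3, 4, 8, 10, 11, 12, 13, 15}
|A +̂ A| = 10
(Reference bound: |A +̂ A| ≥ 2|A| - 3 for |A| ≥ 2, with |A| = 5 giving ≥ 7.)

|A +̂ A| = 10


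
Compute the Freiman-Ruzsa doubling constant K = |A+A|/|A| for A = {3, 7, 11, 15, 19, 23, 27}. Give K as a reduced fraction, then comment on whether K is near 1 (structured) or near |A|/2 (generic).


|A| = 7.
Compute A + A by enumerating all 49 pairs.
A + A = {6, 10, 14, 18, 22, 26, 30, 34, 38, 42, 46, 50, 54}, so |A + A| = 13.
K = |A + A| / |A| = 13/7 (already in lowest terms) ≈ 1.8571.
Reference: AP of size 7 gives K = 13/7 ≈ 1.8571; a fully generic set of size 7 gives K ≈ 4.0000.

|A| = 7, |A + A| = 13, K = 13/7.


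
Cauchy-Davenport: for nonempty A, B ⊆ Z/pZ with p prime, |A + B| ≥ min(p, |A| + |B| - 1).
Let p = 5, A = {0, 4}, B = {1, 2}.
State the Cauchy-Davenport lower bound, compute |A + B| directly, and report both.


Cauchy-Davenport: |A + B| ≥ min(p, |A| + |B| - 1) for A, B nonempty in Z/pZ.
|A| = 2, |B| = 2, p = 5.
CD lower bound = min(5, 2 + 2 - 1) = min(5, 3) = 3.
Compute A + B mod 5 directly:
a = 0: 0+1=1, 0+2=2
a = 4: 4+1=0, 4+2=1
A + B = {0, 1, 2}, so |A + B| = 3.
Verify: 3 ≥ 3? Yes ✓.

CD lower bound = 3, actual |A + B| = 3.


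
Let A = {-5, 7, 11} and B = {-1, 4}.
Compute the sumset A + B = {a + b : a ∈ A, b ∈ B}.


A + B = {a + b : a ∈ A, b ∈ B}.
Enumerate all |A|·|B| = 3·2 = 6 pairs (a, b) and collect distinct sums.
a = -5: -5+-1=-6, -5+4=-1
a = 7: 7+-1=6, 7+4=11
a = 11: 11+-1=10, 11+4=15
Collecting distinct sums: A + B = {-6, -1, 6, 10, 11, 15}
|A + B| = 6

A + B = {-6, -1, 6, 10, 11, 15}


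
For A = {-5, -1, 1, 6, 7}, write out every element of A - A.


A - A = {a - a' : a, a' ∈ A}.
Compute a - a' for each ordered pair (a, a'):
a = -5: -5--5=0, -5--1=-4, -5-1=-6, -5-6=-11, -5-7=-12
a = -1: -1--5=4, -1--1=0, -1-1=-2, -1-6=-7, -1-7=-8
a = 1: 1--5=6, 1--1=2, 1-1=0, 1-6=-5, 1-7=-6
a = 6: 6--5=11, 6--1=7, 6-1=5, 6-6=0, 6-7=-1
a = 7: 7--5=12, 7--1=8, 7-1=6, 7-6=1, 7-7=0
Collecting distinct values (and noting 0 appears from a-a):
A - A = {-12, -11, -8, -7, -6, -5, -4, -2, -1, 0, 1, 2, 4, 5, 6, 7, 8, 11, 12}
|A - A| = 19

A - A = {-12, -11, -8, -7, -6, -5, -4, -2, -1, 0, 1, 2, 4, 5, 6, 7, 8, 11, 12}


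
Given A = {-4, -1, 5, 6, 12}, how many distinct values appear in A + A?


A + A = {a + a' : a, a' ∈ A}; |A| = 5.
General bounds: 2|A| - 1 ≤ |A + A| ≤ |A|(|A|+1)/2, i.e. 9 ≤ |A + A| ≤ 15.
Lower bound 2|A|-1 is attained iff A is an arithmetic progression.
Enumerate sums a + a' for a ≤ a' (symmetric, so this suffices):
a = -4: -4+-4=-8, -4+-1=-5, -4+5=1, -4+6=2, -4+12=8
a = -1: -1+-1=-2, -1+5=4, -1+6=5, -1+12=11
a = 5: 5+5=10, 5+6=11, 5+12=17
a = 6: 6+6=12, 6+12=18
a = 12: 12+12=24
Distinct sums: {-8, -5, -2, 1, 2, 4, 5, 8, 10, 11, 12, 17, 18, 24}
|A + A| = 14

|A + A| = 14


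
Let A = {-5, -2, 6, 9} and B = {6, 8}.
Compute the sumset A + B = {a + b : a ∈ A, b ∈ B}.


A + B = {a + b : a ∈ A, b ∈ B}.
Enumerate all |A|·|B| = 4·2 = 8 pairs (a, b) and collect distinct sums.
a = -5: -5+6=1, -5+8=3
a = -2: -2+6=4, -2+8=6
a = 6: 6+6=12, 6+8=14
a = 9: 9+6=15, 9+8=17
Collecting distinct sums: A + B = {1, 3, 4, 6, 12, 14, 15, 17}
|A + B| = 8

A + B = {1, 3, 4, 6, 12, 14, 15, 17}


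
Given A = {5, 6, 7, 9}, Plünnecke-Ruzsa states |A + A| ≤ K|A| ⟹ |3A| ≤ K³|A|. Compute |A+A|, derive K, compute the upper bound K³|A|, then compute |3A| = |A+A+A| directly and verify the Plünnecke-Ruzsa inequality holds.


|A| = 4.
Step 1: Compute A + A by enumerating all 16 pairs.
A + A = {10, 11, 12, 13, 14, 15, 16, 18}, so |A + A| = 8.
Step 2: Doubling constant K = |A + A|/|A| = 8/4 = 8/4 ≈ 2.0000.
Step 3: Plünnecke-Ruzsa gives |3A| ≤ K³·|A| = (2.0000)³ · 4 ≈ 32.0000.
Step 4: Compute 3A = A + A + A directly by enumerating all triples (a,b,c) ∈ A³; |3A| = 12.
Step 5: Check 12 ≤ 32.0000? Yes ✓.

K = 8/4, Plünnecke-Ruzsa bound K³|A| ≈ 32.0000, |3A| = 12, inequality holds.


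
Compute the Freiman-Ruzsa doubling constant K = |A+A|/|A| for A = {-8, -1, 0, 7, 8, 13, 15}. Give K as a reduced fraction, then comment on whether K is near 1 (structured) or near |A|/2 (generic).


|A| = 7.
Compute A + A by enumerating all 49 pairs.
A + A = {-16, -9, -8, -2, -1, 0, 5, 6, 7, 8, 12, 13, 14, 15, 16, 20, 21, 22, 23, 26, 28, 30}, so |A + A| = 22.
K = |A + A| / |A| = 22/7 (already in lowest terms) ≈ 3.1429.
Reference: AP of size 7 gives K = 13/7 ≈ 1.8571; a fully generic set of size 7 gives K ≈ 4.0000.

|A| = 7, |A + A| = 22, K = 22/7.


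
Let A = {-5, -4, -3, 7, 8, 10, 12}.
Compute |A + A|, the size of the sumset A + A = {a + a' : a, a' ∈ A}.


A + A = {a + a' : a, a' ∈ A}; |A| = 7.
General bounds: 2|A| - 1 ≤ |A + A| ≤ |A|(|A|+1)/2, i.e. 13 ≤ |A + A| ≤ 28.
Lower bound 2|A|-1 is attained iff A is an arithmetic progression.
Enumerate sums a + a' for a ≤ a' (symmetric, so this suffices):
a = -5: -5+-5=-10, -5+-4=-9, -5+-3=-8, -5+7=2, -5+8=3, -5+10=5, -5+12=7
a = -4: -4+-4=-8, -4+-3=-7, -4+7=3, -4+8=4, -4+10=6, -4+12=8
a = -3: -3+-3=-6, -3+7=4, -3+8=5, -3+10=7, -3+12=9
a = 7: 7+7=14, 7+8=15, 7+10=17, 7+12=19
a = 8: 8+8=16, 8+10=18, 8+12=20
a = 10: 10+10=20, 10+12=22
a = 12: 12+12=24
Distinct sums: {-10, -9, -8, -7, -6, 2, 3, 4, 5, 6, 7, 8, 9, 14, 15, 16, 17, 18, 19, 20, 22, 24}
|A + A| = 22

|A + A| = 22


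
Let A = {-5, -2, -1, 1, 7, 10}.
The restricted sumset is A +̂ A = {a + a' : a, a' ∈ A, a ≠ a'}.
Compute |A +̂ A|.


Restricted sumset: A +̂ A = {a + a' : a ∈ A, a' ∈ A, a ≠ a'}.
Equivalently, take A + A and drop any sum 2a that is achievable ONLY as a + a for a ∈ A (i.e. sums representable only with equal summands).
Enumerate pairs (a, a') with a < a' (symmetric, so each unordered pair gives one sum; this covers all a ≠ a'):
  -5 + -2 = -7
  -5 + -1 = -6
  -5 + 1 = -4
  -5 + 7 = 2
  -5 + 10 = 5
  -2 + -1 = -3
  -2 + 1 = -1
  -2 + 7 = 5
  -2 + 10 = 8
  -1 + 1 = 0
  -1 + 7 = 6
  -1 + 10 = 9
  1 + 7 = 8
  1 + 10 = 11
  7 + 10 = 17
Collected distinct sums: {-7, -6, -4, -3, -1, 0, 2, 5, 6, 8, 9, 11, 17}
|A +̂ A| = 13
(Reference bound: |A +̂ A| ≥ 2|A| - 3 for |A| ≥ 2, with |A| = 6 giving ≥ 9.)

|A +̂ A| = 13


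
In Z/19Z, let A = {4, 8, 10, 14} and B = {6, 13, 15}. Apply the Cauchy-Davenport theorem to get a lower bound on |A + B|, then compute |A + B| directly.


Cauchy-Davenport: |A + B| ≥ min(p, |A| + |B| - 1) for A, B nonempty in Z/pZ.
|A| = 4, |B| = 3, p = 19.
CD lower bound = min(19, 4 + 3 - 1) = min(19, 6) = 6.
Compute A + B mod 19 directly:
a = 4: 4+6=10, 4+13=17, 4+15=0
a = 8: 8+6=14, 8+13=2, 8+15=4
a = 10: 10+6=16, 10+13=4, 10+15=6
a = 14: 14+6=1, 14+13=8, 14+15=10
A + B = {0, 1, 2, 4, 6, 8, 10, 14, 16, 17}, so |A + B| = 10.
Verify: 10 ≥ 6? Yes ✓.

CD lower bound = 6, actual |A + B| = 10.


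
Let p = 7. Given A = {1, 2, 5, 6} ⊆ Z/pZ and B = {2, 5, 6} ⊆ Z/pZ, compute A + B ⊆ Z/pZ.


Work in Z/7Z: reduce every sum a + b modulo 7.
Enumerate all 12 pairs:
a = 1: 1+2=3, 1+5=6, 1+6=0
a = 2: 2+2=4, 2+5=0, 2+6=1
a = 5: 5+2=0, 5+5=3, 5+6=4
a = 6: 6+2=1, 6+5=4, 6+6=5
Distinct residues collected: {0, 1, 3, 4, 5, 6}
|A + B| = 6 (out of 7 total residues).

A + B = {0, 1, 3, 4, 5, 6}


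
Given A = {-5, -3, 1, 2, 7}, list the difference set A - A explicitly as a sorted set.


A - A = {a - a' : a, a' ∈ A}.
Compute a - a' for each ordered pair (a, a'):
a = -5: -5--5=0, -5--3=-2, -5-1=-6, -5-2=-7, -5-7=-12
a = -3: -3--5=2, -3--3=0, -3-1=-4, -3-2=-5, -3-7=-10
a = 1: 1--5=6, 1--3=4, 1-1=0, 1-2=-1, 1-7=-6
a = 2: 2--5=7, 2--3=5, 2-1=1, 2-2=0, 2-7=-5
a = 7: 7--5=12, 7--3=10, 7-1=6, 7-2=5, 7-7=0
Collecting distinct values (and noting 0 appears from a-a):
A - A = {-12, -10, -7, -6, -5, -4, -2, -1, 0, 1, 2, 4, 5, 6, 7, 10, 12}
|A - A| = 17

A - A = {-12, -10, -7, -6, -5, -4, -2, -1, 0, 1, 2, 4, 5, 6, 7, 10, 12}


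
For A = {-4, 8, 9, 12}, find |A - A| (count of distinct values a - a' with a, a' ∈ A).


A - A = {a - a' : a, a' ∈ A}; |A| = 4.
Bounds: 2|A|-1 ≤ |A - A| ≤ |A|² - |A| + 1, i.e. 7 ≤ |A - A| ≤ 13.
Note: 0 ∈ A - A always (from a - a). The set is symmetric: if d ∈ A - A then -d ∈ A - A.
Enumerate nonzero differences d = a - a' with a > a' (then include -d):
Positive differences: {1, 3, 4, 12, 13, 16}
Full difference set: {0} ∪ (positive diffs) ∪ (negative diffs).
|A - A| = 1 + 2·6 = 13 (matches direct enumeration: 13).

|A - A| = 13


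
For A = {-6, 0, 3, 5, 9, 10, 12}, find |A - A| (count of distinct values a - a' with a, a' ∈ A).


A - A = {a - a' : a, a' ∈ A}; |A| = 7.
Bounds: 2|A|-1 ≤ |A - A| ≤ |A|² - |A| + 1, i.e. 13 ≤ |A - A| ≤ 43.
Note: 0 ∈ A - A always (from a - a). The set is symmetric: if d ∈ A - A then -d ∈ A - A.
Enumerate nonzero differences d = a - a' with a > a' (then include -d):
Positive differences: {1, 2, 3, 4, 5, 6, 7, 9, 10, 11, 12, 15, 16, 18}
Full difference set: {0} ∪ (positive diffs) ∪ (negative diffs).
|A - A| = 1 + 2·14 = 29 (matches direct enumeration: 29).

|A - A| = 29


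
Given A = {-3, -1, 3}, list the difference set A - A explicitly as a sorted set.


A - A = {a - a' : a, a' ∈ A}.
Compute a - a' for each ordered pair (a, a'):
a = -3: -3--3=0, -3--1=-2, -3-3=-6
a = -1: -1--3=2, -1--1=0, -1-3=-4
a = 3: 3--3=6, 3--1=4, 3-3=0
Collecting distinct values (and noting 0 appears from a-a):
A - A = {-6, -4, -2, 0, 2, 4, 6}
|A - A| = 7

A - A = {-6, -4, -2, 0, 2, 4, 6}


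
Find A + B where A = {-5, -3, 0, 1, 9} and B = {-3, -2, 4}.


A + B = {a + b : a ∈ A, b ∈ B}.
Enumerate all |A|·|B| = 5·3 = 15 pairs (a, b) and collect distinct sums.
a = -5: -5+-3=-8, -5+-2=-7, -5+4=-1
a = -3: -3+-3=-6, -3+-2=-5, -3+4=1
a = 0: 0+-3=-3, 0+-2=-2, 0+4=4
a = 1: 1+-3=-2, 1+-2=-1, 1+4=5
a = 9: 9+-3=6, 9+-2=7, 9+4=13
Collecting distinct sums: A + B = {-8, -7, -6, -5, -3, -2, -1, 1, 4, 5, 6, 7, 13}
|A + B| = 13

A + B = {-8, -7, -6, -5, -3, -2, -1, 1, 4, 5, 6, 7, 13}


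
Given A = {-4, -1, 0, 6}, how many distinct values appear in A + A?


A + A = {a + a' : a, a' ∈ A}; |A| = 4.
General bounds: 2|A| - 1 ≤ |A + A| ≤ |A|(|A|+1)/2, i.e. 7 ≤ |A + A| ≤ 10.
Lower bound 2|A|-1 is attained iff A is an arithmetic progression.
Enumerate sums a + a' for a ≤ a' (symmetric, so this suffices):
a = -4: -4+-4=-8, -4+-1=-5, -4+0=-4, -4+6=2
a = -1: -1+-1=-2, -1+0=-1, -1+6=5
a = 0: 0+0=0, 0+6=6
a = 6: 6+6=12
Distinct sums: {-8, -5, -4, -2, -1, 0, 2, 5, 6, 12}
|A + A| = 10

|A + A| = 10


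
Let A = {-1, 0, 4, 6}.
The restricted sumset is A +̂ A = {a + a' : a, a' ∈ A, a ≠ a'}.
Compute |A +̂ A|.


Restricted sumset: A +̂ A = {a + a' : a ∈ A, a' ∈ A, a ≠ a'}.
Equivalently, take A + A and drop any sum 2a that is achievable ONLY as a + a for a ∈ A (i.e. sums representable only with equal summands).
Enumerate pairs (a, a') with a < a' (symmetric, so each unordered pair gives one sum; this covers all a ≠ a'):
  -1 + 0 = -1
  -1 + 4 = 3
  -1 + 6 = 5
  0 + 4 = 4
  0 + 6 = 6
  4 + 6 = 10
Collected distinct sums: {-1, 3, 4, 5, 6, 10}
|A +̂ A| = 6
(Reference bound: |A +̂ A| ≥ 2|A| - 3 for |A| ≥ 2, with |A| = 4 giving ≥ 5.)

|A +̂ A| = 6


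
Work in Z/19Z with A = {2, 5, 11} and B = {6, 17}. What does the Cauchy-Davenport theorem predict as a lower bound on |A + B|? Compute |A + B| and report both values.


Cauchy-Davenport: |A + B| ≥ min(p, |A| + |B| - 1) for A, B nonempty in Z/pZ.
|A| = 3, |B| = 2, p = 19.
CD lower bound = min(19, 3 + 2 - 1) = min(19, 4) = 4.
Compute A + B mod 19 directly:
a = 2: 2+6=8, 2+17=0
a = 5: 5+6=11, 5+17=3
a = 11: 11+6=17, 11+17=9
A + B = {0, 3, 8, 9, 11, 17}, so |A + B| = 6.
Verify: 6 ≥ 4? Yes ✓.

CD lower bound = 4, actual |A + B| = 6.


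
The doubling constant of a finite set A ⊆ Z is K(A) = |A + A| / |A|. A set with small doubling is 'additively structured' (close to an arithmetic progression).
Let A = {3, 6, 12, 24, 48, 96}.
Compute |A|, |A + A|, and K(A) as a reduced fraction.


|A| = 6.
Compute A + A by enumerating all 36 pairs.
A + A = {6, 9, 12, 15, 18, 24, 27, 30, 36, 48, 51, 54, 60, 72, 96, 99, 102, 108, 120, 144, 192}, so |A + A| = 21.
K = |A + A| / |A| = 21/6 = 7/2 ≈ 3.5000.
Reference: AP of size 6 gives K = 11/6 ≈ 1.8333; a fully generic set of size 6 gives K ≈ 3.5000.

|A| = 6, |A + A| = 21, K = 21/6 = 7/2.


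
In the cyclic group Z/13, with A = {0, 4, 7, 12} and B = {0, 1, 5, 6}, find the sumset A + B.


Work in Z/13Z: reduce every sum a + b modulo 13.
Enumerate all 16 pairs:
a = 0: 0+0=0, 0+1=1, 0+5=5, 0+6=6
a = 4: 4+0=4, 4+1=5, 4+5=9, 4+6=10
a = 7: 7+0=7, 7+1=8, 7+5=12, 7+6=0
a = 12: 12+0=12, 12+1=0, 12+5=4, 12+6=5
Distinct residues collected: {0, 1, 4, 5, 6, 7, 8, 9, 10, 12}
|A + B| = 10 (out of 13 total residues).

A + B = {0, 1, 4, 5, 6, 7, 8, 9, 10, 12}


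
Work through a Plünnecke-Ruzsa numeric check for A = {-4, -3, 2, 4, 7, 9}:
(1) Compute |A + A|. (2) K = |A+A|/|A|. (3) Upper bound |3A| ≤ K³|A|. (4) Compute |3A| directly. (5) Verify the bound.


|A| = 6.
Step 1: Compute A + A by enumerating all 36 pairs.
A + A = {-8, -7, -6, -2, -1, 0, 1, 3, 4, 5, 6, 8, 9, 11, 13, 14, 16, 18}, so |A + A| = 18.
Step 2: Doubling constant K = |A + A|/|A| = 18/6 = 18/6 ≈ 3.0000.
Step 3: Plünnecke-Ruzsa gives |3A| ≤ K³·|A| = (3.0000)³ · 6 ≈ 162.0000.
Step 4: Compute 3A = A + A + A directly by enumerating all triples (a,b,c) ∈ A³; |3A| = 35.
Step 5: Check 35 ≤ 162.0000? Yes ✓.

K = 18/6, Plünnecke-Ruzsa bound K³|A| ≈ 162.0000, |3A| = 35, inequality holds.


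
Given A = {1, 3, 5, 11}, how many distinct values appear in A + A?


A + A = {a + a' : a, a' ∈ A}; |A| = 4.
General bounds: 2|A| - 1 ≤ |A + A| ≤ |A|(|A|+1)/2, i.e. 7 ≤ |A + A| ≤ 10.
Lower bound 2|A|-1 is attained iff A is an arithmetic progression.
Enumerate sums a + a' for a ≤ a' (symmetric, so this suffices):
a = 1: 1+1=2, 1+3=4, 1+5=6, 1+11=12
a = 3: 3+3=6, 3+5=8, 3+11=14
a = 5: 5+5=10, 5+11=16
a = 11: 11+11=22
Distinct sums: {2, 4, 6, 8, 10, 12, 14, 16, 22}
|A + A| = 9

|A + A| = 9


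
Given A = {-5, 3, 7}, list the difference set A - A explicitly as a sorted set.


A - A = {a - a' : a, a' ∈ A}.
Compute a - a' for each ordered pair (a, a'):
a = -5: -5--5=0, -5-3=-8, -5-7=-12
a = 3: 3--5=8, 3-3=0, 3-7=-4
a = 7: 7--5=12, 7-3=4, 7-7=0
Collecting distinct values (and noting 0 appears from a-a):
A - A = {-12, -8, -4, 0, 4, 8, 12}
|A - A| = 7

A - A = {-12, -8, -4, 0, 4, 8, 12}


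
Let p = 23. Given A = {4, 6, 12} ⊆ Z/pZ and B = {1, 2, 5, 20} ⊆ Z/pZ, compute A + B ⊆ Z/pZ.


Work in Z/23Z: reduce every sum a + b modulo 23.
Enumerate all 12 pairs:
a = 4: 4+1=5, 4+2=6, 4+5=9, 4+20=1
a = 6: 6+1=7, 6+2=8, 6+5=11, 6+20=3
a = 12: 12+1=13, 12+2=14, 12+5=17, 12+20=9
Distinct residues collected: {1, 3, 5, 6, 7, 8, 9, 11, 13, 14, 17}
|A + B| = 11 (out of 23 total residues).

A + B = {1, 3, 5, 6, 7, 8, 9, 11, 13, 14, 17}


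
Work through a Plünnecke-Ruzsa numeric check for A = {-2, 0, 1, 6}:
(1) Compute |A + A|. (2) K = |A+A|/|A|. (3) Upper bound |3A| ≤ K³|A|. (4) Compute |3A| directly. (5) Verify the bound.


|A| = 4.
Step 1: Compute A + A by enumerating all 16 pairs.
A + A = {-4, -2, -1, 0, 1, 2, 4, 6, 7, 12}, so |A + A| = 10.
Step 2: Doubling constant K = |A + A|/|A| = 10/4 = 10/4 ≈ 2.5000.
Step 3: Plünnecke-Ruzsa gives |3A| ≤ K³·|A| = (2.5000)³ · 4 ≈ 62.5000.
Step 4: Compute 3A = A + A + A directly by enumerating all triples (a,b,c) ∈ A³; |3A| = 18.
Step 5: Check 18 ≤ 62.5000? Yes ✓.

K = 10/4, Plünnecke-Ruzsa bound K³|A| ≈ 62.5000, |3A| = 18, inequality holds.


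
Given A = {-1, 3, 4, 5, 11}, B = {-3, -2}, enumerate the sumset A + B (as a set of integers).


A + B = {a + b : a ∈ A, b ∈ B}.
Enumerate all |A|·|B| = 5·2 = 10 pairs (a, b) and collect distinct sums.
a = -1: -1+-3=-4, -1+-2=-3
a = 3: 3+-3=0, 3+-2=1
a = 4: 4+-3=1, 4+-2=2
a = 5: 5+-3=2, 5+-2=3
a = 11: 11+-3=8, 11+-2=9
Collecting distinct sums: A + B = {-4, -3, 0, 1, 2, 3, 8, 9}
|A + B| = 8

A + B = {-4, -3, 0, 1, 2, 3, 8, 9}


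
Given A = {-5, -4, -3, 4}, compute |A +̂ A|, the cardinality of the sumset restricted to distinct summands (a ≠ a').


Restricted sumset: A +̂ A = {a + a' : a ∈ A, a' ∈ A, a ≠ a'}.
Equivalently, take A + A and drop any sum 2a that is achievable ONLY as a + a for a ∈ A (i.e. sums representable only with equal summands).
Enumerate pairs (a, a') with a < a' (symmetric, so each unordered pair gives one sum; this covers all a ≠ a'):
  -5 + -4 = -9
  -5 + -3 = -8
  -5 + 4 = -1
  -4 + -3 = -7
  -4 + 4 = 0
  -3 + 4 = 1
Collected distinct sums: {-9, -8, -7, -1, 0, 1}
|A +̂ A| = 6
(Reference bound: |A +̂ A| ≥ 2|A| - 3 for |A| ≥ 2, with |A| = 4 giving ≥ 5.)

|A +̂ A| = 6


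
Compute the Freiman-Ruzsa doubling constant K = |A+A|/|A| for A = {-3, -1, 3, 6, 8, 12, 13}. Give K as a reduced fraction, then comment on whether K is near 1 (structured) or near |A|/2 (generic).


|A| = 7.
Compute A + A by enumerating all 49 pairs.
A + A = {-6, -4, -2, 0, 2, 3, 5, 6, 7, 9, 10, 11, 12, 14, 15, 16, 18, 19, 20, 21, 24, 25, 26}, so |A + A| = 23.
K = |A + A| / |A| = 23/7 (already in lowest terms) ≈ 3.2857.
Reference: AP of size 7 gives K = 13/7 ≈ 1.8571; a fully generic set of size 7 gives K ≈ 4.0000.

|A| = 7, |A + A| = 23, K = 23/7.


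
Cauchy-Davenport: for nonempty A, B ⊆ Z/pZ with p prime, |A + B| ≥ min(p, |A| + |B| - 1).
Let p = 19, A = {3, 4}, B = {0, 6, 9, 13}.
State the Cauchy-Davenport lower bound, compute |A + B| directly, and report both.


Cauchy-Davenport: |A + B| ≥ min(p, |A| + |B| - 1) for A, B nonempty in Z/pZ.
|A| = 2, |B| = 4, p = 19.
CD lower bound = min(19, 2 + 4 - 1) = min(19, 5) = 5.
Compute A + B mod 19 directly:
a = 3: 3+0=3, 3+6=9, 3+9=12, 3+13=16
a = 4: 4+0=4, 4+6=10, 4+9=13, 4+13=17
A + B = {3, 4, 9, 10, 12, 13, 16, 17}, so |A + B| = 8.
Verify: 8 ≥ 5? Yes ✓.

CD lower bound = 5, actual |A + B| = 8.


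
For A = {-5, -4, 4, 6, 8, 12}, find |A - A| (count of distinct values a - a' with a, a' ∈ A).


A - A = {a - a' : a, a' ∈ A}; |A| = 6.
Bounds: 2|A|-1 ≤ |A - A| ≤ |A|² - |A| + 1, i.e. 11 ≤ |A - A| ≤ 31.
Note: 0 ∈ A - A always (from a - a). The set is symmetric: if d ∈ A - A then -d ∈ A - A.
Enumerate nonzero differences d = a - a' with a > a' (then include -d):
Positive differences: {1, 2, 4, 6, 8, 9, 10, 11, 12, 13, 16, 17}
Full difference set: {0} ∪ (positive diffs) ∪ (negative diffs).
|A - A| = 1 + 2·12 = 25 (matches direct enumeration: 25).

|A - A| = 25


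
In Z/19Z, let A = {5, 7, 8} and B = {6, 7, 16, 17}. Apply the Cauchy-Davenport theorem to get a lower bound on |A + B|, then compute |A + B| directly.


Cauchy-Davenport: |A + B| ≥ min(p, |A| + |B| - 1) for A, B nonempty in Z/pZ.
|A| = 3, |B| = 4, p = 19.
CD lower bound = min(19, 3 + 4 - 1) = min(19, 6) = 6.
Compute A + B mod 19 directly:
a = 5: 5+6=11, 5+7=12, 5+16=2, 5+17=3
a = 7: 7+6=13, 7+7=14, 7+16=4, 7+17=5
a = 8: 8+6=14, 8+7=15, 8+16=5, 8+17=6
A + B = {2, 3, 4, 5, 6, 11, 12, 13, 14, 15}, so |A + B| = 10.
Verify: 10 ≥ 6? Yes ✓.

CD lower bound = 6, actual |A + B| = 10.


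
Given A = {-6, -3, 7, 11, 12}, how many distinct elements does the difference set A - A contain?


A - A = {a - a' : a, a' ∈ A}; |A| = 5.
Bounds: 2|A|-1 ≤ |A - A| ≤ |A|² - |A| + 1, i.e. 9 ≤ |A - A| ≤ 21.
Note: 0 ∈ A - A always (from a - a). The set is symmetric: if d ∈ A - A then -d ∈ A - A.
Enumerate nonzero differences d = a - a' with a > a' (then include -d):
Positive differences: {1, 3, 4, 5, 10, 13, 14, 15, 17, 18}
Full difference set: {0} ∪ (positive diffs) ∪ (negative diffs).
|A - A| = 1 + 2·10 = 21 (matches direct enumeration: 21).

|A - A| = 21


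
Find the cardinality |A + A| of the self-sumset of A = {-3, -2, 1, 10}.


A + A = {a + a' : a, a' ∈ A}; |A| = 4.
General bounds: 2|A| - 1 ≤ |A + A| ≤ |A|(|A|+1)/2, i.e. 7 ≤ |A + A| ≤ 10.
Lower bound 2|A|-1 is attained iff A is an arithmetic progression.
Enumerate sums a + a' for a ≤ a' (symmetric, so this suffices):
a = -3: -3+-3=-6, -3+-2=-5, -3+1=-2, -3+10=7
a = -2: -2+-2=-4, -2+1=-1, -2+10=8
a = 1: 1+1=2, 1+10=11
a = 10: 10+10=20
Distinct sums: {-6, -5, -4, -2, -1, 2, 7, 8, 11, 20}
|A + A| = 10

|A + A| = 10


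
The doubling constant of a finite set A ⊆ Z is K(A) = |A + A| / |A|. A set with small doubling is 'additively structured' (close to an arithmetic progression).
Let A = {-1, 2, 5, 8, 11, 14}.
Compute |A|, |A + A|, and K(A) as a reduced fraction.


|A| = 6.
Compute A + A by enumerating all 36 pairs.
A + A = {-2, 1, 4, 7, 10, 13, 16, 19, 22, 25, 28}, so |A + A| = 11.
K = |A + A| / |A| = 11/6 (already in lowest terms) ≈ 1.8333.
Reference: AP of size 6 gives K = 11/6 ≈ 1.8333; a fully generic set of size 6 gives K ≈ 3.5000.

|A| = 6, |A + A| = 11, K = 11/6.


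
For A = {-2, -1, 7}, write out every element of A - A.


A - A = {a - a' : a, a' ∈ A}.
Compute a - a' for each ordered pair (a, a'):
a = -2: -2--2=0, -2--1=-1, -2-7=-9
a = -1: -1--2=1, -1--1=0, -1-7=-8
a = 7: 7--2=9, 7--1=8, 7-7=0
Collecting distinct values (and noting 0 appears from a-a):
A - A = {-9, -8, -1, 0, 1, 8, 9}
|A - A| = 7

A - A = {-9, -8, -1, 0, 1, 8, 9}


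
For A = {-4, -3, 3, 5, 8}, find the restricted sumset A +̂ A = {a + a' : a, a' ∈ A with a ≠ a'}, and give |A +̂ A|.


Restricted sumset: A +̂ A = {a + a' : a ∈ A, a' ∈ A, a ≠ a'}.
Equivalently, take A + A and drop any sum 2a that is achievable ONLY as a + a for a ∈ A (i.e. sums representable only with equal summands).
Enumerate pairs (a, a') with a < a' (symmetric, so each unordered pair gives one sum; this covers all a ≠ a'):
  -4 + -3 = -7
  -4 + 3 = -1
  -4 + 5 = 1
  -4 + 8 = 4
  -3 + 3 = 0
  -3 + 5 = 2
  -3 + 8 = 5
  3 + 5 = 8
  3 + 8 = 11
  5 + 8 = 13
Collected distinct sums: {-7, -1, 0, 1, 2, 4, 5, 8, 11, 13}
|A +̂ A| = 10
(Reference bound: |A +̂ A| ≥ 2|A| - 3 for |A| ≥ 2, with |A| = 5 giving ≥ 7.)

|A +̂ A| = 10


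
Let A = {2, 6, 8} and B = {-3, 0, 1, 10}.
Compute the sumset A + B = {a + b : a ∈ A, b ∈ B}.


A + B = {a + b : a ∈ A, b ∈ B}.
Enumerate all |A|·|B| = 3·4 = 12 pairs (a, b) and collect distinct sums.
a = 2: 2+-3=-1, 2+0=2, 2+1=3, 2+10=12
a = 6: 6+-3=3, 6+0=6, 6+1=7, 6+10=16
a = 8: 8+-3=5, 8+0=8, 8+1=9, 8+10=18
Collecting distinct sums: A + B = {-1, 2, 3, 5, 6, 7, 8, 9, 12, 16, 18}
|A + B| = 11

A + B = {-1, 2, 3, 5, 6, 7, 8, 9, 12, 16, 18}


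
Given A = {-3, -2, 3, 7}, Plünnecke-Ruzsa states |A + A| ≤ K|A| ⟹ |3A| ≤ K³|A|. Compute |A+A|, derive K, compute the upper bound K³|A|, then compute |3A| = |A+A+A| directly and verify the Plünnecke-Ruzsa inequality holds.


|A| = 4.
Step 1: Compute A + A by enumerating all 16 pairs.
A + A = {-6, -5, -4, 0, 1, 4, 5, 6, 10, 14}, so |A + A| = 10.
Step 2: Doubling constant K = |A + A|/|A| = 10/4 = 10/4 ≈ 2.5000.
Step 3: Plünnecke-Ruzsa gives |3A| ≤ K³·|A| = (2.5000)³ · 4 ≈ 62.5000.
Step 4: Compute 3A = A + A + A directly by enumerating all triples (a,b,c) ∈ A³; |3A| = 19.
Step 5: Check 19 ≤ 62.5000? Yes ✓.

K = 10/4, Plünnecke-Ruzsa bound K³|A| ≈ 62.5000, |3A| = 19, inequality holds.


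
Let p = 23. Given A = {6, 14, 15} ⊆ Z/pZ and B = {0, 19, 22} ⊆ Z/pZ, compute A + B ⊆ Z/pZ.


Work in Z/23Z: reduce every sum a + b modulo 23.
Enumerate all 9 pairs:
a = 6: 6+0=6, 6+19=2, 6+22=5
a = 14: 14+0=14, 14+19=10, 14+22=13
a = 15: 15+0=15, 15+19=11, 15+22=14
Distinct residues collected: {2, 5, 6, 10, 11, 13, 14, 15}
|A + B| = 8 (out of 23 total residues).

A + B = {2, 5, 6, 10, 11, 13, 14, 15}


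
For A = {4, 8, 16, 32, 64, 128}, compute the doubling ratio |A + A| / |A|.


|A| = 6.
Compute A + A by enumerating all 36 pairs.
A + A = {8, 12, 16, 20, 24, 32, 36, 40, 48, 64, 68, 72, 80, 96, 128, 132, 136, 144, 160, 192, 256}, so |A + A| = 21.
K = |A + A| / |A| = 21/6 = 7/2 ≈ 3.5000.
Reference: AP of size 6 gives K = 11/6 ≈ 1.8333; a fully generic set of size 6 gives K ≈ 3.5000.

|A| = 6, |A + A| = 21, K = 21/6 = 7/2.
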